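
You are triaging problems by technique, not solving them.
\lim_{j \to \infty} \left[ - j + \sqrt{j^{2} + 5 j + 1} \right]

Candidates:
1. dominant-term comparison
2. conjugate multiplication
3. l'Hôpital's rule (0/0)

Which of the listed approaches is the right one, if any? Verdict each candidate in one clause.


Verdict: conjugate multiplication — both pieces blow up but their difference is finite; the conjugate trick rationalizes \sqrt{j^{2} + 5 j + 1} - j.
- dominant-term comparison: no dominant-degree comparison decides it.
- conjugate multiplication: a fit — the right tool for this form.
- l'Hôpital's rule (0/0) — no quotient structure at all: the clash is ∞ minus ∞, which rationalizing converts into a tractable ratio.


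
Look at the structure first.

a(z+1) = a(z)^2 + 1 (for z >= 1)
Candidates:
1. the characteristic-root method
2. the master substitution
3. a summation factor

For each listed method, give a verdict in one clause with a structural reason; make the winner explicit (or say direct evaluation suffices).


Verdict: no special technique — the unknown sequence enters the update nonlinearly, so no linear method fits the recurrence as written — direct iteration remains.
- the characteristic-root method: nonlinearity rules out exponential-mode superposition from the start.
- the master substitution — the recursive argument is a shift of the index, not a fixed fraction of it.
- a summation factor — no summation factor applies — the rule is not linear in the sequence values.


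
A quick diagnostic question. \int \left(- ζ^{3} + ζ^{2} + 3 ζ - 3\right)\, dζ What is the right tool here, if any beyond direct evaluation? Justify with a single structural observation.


Technique: no special technique — scan for structure and find none: constant multiples of powers of ζ, integrate directly.


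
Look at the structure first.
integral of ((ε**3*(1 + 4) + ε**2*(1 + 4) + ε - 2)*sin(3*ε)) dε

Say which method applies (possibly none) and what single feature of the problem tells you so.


Diagnosis: integration by parts — a polynomial (ε**3*(1 + 4) + ε**2*(1 + 4) + ε - 2) against the kernel sin(3*ε) is the signature bounded-ladder case for integration by parts.


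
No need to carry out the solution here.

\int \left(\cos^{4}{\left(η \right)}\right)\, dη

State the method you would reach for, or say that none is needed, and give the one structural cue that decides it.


Verdict: a trigonometric identity — an even power like \cos^{4}{\left(η \right)} flattens under the half-angle identity into first-degree cosines you can integrate directly.


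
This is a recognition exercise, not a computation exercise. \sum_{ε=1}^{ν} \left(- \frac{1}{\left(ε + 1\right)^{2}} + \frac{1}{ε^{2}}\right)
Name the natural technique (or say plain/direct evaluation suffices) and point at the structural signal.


Diagnosis: telescoping — the generic term is a one-step difference of \frac{1}{ε^{2}}, so partial sums shortcut to endpoint evaluation.


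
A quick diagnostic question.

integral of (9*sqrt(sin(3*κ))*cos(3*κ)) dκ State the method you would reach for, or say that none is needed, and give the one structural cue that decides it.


Diagnosis: u-substitution — structure check: outer function, inner expression sin(3*κ), inner derivative as a factor — the classic u = sin(3*κ) pattern.


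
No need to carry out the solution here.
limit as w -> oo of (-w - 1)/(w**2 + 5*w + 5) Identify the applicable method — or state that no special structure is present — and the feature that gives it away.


Best approach: dominant-term comparison — as w grows, only the highest-degree terms matter — compare leading terms and read the limit off. Viewed as a single quotient this is an ∞/∞ form — an at-infinity application of l'Hôpital's rule would also resolve it; comparing leading growth reads the answer without differentiating.


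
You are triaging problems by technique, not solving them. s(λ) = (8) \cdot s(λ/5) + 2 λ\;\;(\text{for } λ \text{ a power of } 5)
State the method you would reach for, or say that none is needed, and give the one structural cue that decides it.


Diagnosis: the master substitution — the argument shrinks by the factor 5, so measure the index on a logarithmic scale and the recursion becomes a shift.


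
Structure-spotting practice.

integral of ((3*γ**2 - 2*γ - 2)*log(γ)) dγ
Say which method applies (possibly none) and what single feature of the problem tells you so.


Method: integration by parts — one parts step with u = log(γ) trades the logarithm for an algebraic integrand.


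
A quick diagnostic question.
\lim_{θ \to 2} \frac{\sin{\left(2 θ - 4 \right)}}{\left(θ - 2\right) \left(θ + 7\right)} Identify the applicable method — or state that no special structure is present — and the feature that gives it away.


Technique: l'Hôpital's rule (0/0) — both numerator and denominator vanish at 2: the genuine 0/0 indeterminate that l'Hôpital exists for. Known elementary limits would finish this too — the rule just bypasses the case analysis.


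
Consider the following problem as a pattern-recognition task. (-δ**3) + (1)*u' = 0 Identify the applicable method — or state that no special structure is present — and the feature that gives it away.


Verdict: no special technique — the slope is a function of δ alone, so integrate both sides directly.


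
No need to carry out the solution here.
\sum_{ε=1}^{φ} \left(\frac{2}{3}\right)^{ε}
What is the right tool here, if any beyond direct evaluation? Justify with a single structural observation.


Method: the geometric series formula — each term is \frac{2}{3} times the previous one, so the geometric-series formula applies directly.


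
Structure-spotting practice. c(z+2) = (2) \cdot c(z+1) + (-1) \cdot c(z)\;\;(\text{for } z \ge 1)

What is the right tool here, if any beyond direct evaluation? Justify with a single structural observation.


Diagnosis: the characteristic-root method — try a geometric ansatz r^z: constant coefficients turn the recurrence into one polynomial equation in r.


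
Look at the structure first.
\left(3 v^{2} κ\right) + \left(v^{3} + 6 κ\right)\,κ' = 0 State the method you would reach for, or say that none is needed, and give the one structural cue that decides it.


Method: the exact-equation method — equality of cross partials is the green light — assemble the potential function term by term.


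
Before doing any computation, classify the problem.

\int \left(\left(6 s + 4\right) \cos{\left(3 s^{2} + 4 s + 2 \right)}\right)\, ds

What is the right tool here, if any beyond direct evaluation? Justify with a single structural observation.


Verdict: u-substitution — read it as f(3 s^{2} + 4 s + 2) times a constant multiple of d(3 s^{2} + 4 s + 2): one substitution, u = 3 s^{2} + 4 s + 2, finishes it.


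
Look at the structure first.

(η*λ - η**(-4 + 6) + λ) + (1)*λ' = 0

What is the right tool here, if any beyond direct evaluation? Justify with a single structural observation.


Verdict: a linear integrating factor — linear in the unknown with genuine forcing: multiply through by the exponential of the integrated coefficient and the left side closes into one derivative.


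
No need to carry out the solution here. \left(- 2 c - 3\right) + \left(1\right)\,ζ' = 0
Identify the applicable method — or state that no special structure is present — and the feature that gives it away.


Verdict: no special technique — solved for the derivative, no ζ appears — this is antidifferentiation in c wearing ODE clothing.


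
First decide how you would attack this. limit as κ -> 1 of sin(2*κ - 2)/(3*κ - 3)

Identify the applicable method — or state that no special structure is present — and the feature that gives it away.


Diagnosis: l'Hôpital's rule (0/0) — numerator and denominator both vanish at 1 — a genuine 0/0 form, which is exactly when l'Hôpital applies. A first-order expansion at the point is an equally standard path; the rule packages it.


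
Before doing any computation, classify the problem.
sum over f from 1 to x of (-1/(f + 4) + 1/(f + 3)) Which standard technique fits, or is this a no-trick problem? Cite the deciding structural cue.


Best approach: telescoping — the piece each term subtracts is 1/(f + 3) advanced by one index, and it reappears with a plus sign leading the following term — the sum collapses to its boundary terms.


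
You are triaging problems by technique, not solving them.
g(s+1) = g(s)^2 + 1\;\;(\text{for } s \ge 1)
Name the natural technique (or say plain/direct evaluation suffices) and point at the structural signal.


Method: no special technique — this one you iterate or analyze qualitatively: the nonlinearity defeats linear solution methods.


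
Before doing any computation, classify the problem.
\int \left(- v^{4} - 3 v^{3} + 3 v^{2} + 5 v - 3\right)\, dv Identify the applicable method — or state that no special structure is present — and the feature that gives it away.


Verdict: no special technique — the integrand is a sum of constant multiples of powers of v — integrate term by term.


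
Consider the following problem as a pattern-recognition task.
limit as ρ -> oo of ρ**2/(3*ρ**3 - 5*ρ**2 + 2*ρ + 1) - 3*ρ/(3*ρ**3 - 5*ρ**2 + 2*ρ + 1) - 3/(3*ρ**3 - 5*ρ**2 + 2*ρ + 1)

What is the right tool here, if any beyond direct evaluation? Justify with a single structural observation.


Best approach: dominant-term comparison — as ρ grows, only the highest-degree terms matter — compare leading terms and read the limit off. Viewed as a single quotient this is an ∞/∞ form — an at-infinity application of l'Hôpital's rule would also resolve it; comparing leading growth reads the answer without differentiating.


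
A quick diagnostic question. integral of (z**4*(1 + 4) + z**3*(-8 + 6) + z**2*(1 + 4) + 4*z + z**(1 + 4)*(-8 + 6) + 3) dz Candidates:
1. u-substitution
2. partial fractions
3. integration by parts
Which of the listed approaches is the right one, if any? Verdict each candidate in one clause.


Method: no special technique — nothing composite, nothing rational, nothing trigonometric — each constant-multiple power of z integrates by the power rule alone.
- u-substitution — any workable substitution here is cosmetic — the integrand is already in directly integrable form.
- partial fractions — the expression is not a ratio of polynomials that decomposes further.
- integration by parts: splitting off a factor buys nothing — the integrand integrates directly without parts.


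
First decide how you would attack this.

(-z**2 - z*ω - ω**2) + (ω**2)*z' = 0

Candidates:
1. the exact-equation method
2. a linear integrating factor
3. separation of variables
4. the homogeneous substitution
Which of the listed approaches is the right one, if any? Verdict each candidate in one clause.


Diagnosis: the homogeneous substitution — the slope is degree-zero homogeneous: the ratio substitution v = z/ω collapses it.
- the exact-equation method — the cross partial derivatives disagree, so no single potential exists.
- a linear integrating factor: the unknown enters nonlinearly (through a power, a denominator, or a transcendental function), which the linear integrating-factor recipe cannot absorb as-is — any repair would come from a preliminary substitution, not the factor.
- separation of variables — the two dependences do not factor apart.
- the homogeneous substitution — applicable, and directly so.


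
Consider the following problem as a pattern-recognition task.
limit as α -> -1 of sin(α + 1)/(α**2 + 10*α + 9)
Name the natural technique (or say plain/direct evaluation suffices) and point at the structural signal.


Best approach: l'Hôpital's rule (0/0) — substituting -1 gives 0 over 0; differentiate top and bottom once and re-evaluate. The standard small-argument limits would also carry it; the rule is the systematic route.


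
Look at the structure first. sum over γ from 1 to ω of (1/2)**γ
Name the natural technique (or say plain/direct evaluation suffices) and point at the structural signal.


Best approach: the geometric series formula — term-over-term division gives 1/2 every time — index-free ratio, geometric sum formula applies.


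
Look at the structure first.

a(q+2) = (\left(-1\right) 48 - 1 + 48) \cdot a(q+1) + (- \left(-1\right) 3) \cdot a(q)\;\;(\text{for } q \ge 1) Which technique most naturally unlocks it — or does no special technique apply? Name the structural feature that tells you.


Verdict: the characteristic-root method — this is the constant-coefficient homogeneous case — the whole solution in q reduces to a polynomial's roots.


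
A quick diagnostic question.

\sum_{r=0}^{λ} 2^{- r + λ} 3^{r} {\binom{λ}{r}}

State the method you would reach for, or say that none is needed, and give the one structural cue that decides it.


Verdict: the binomial theorem — binomial coefficients against complementary powers of 3 and 2: recognize the binomial expansion and resum.


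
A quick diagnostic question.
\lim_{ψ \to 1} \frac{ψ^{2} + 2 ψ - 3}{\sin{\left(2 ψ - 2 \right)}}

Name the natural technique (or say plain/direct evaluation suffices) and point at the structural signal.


Diagnosis: l'Hôpital's rule (0/0) — the 0/0 form at 1 is the signature situation for l'Hôpital's rule. One could equally expand both pieces locally and compare leading terms; the rule does that in one stroke.


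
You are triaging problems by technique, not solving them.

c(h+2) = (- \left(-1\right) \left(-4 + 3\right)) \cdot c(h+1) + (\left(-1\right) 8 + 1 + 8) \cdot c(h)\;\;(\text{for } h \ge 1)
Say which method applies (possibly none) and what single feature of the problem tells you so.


Best approach: the characteristic-root method — the recurrence treats every index alike (constant coefficients, no forcing) — precisely the regime where r^h trials close it.


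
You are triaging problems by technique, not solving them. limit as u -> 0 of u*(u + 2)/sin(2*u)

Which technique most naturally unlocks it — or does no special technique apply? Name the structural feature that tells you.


Diagnosis: l'Hôpital's rule (0/0) — both numerator and denominator vanish at 0: the genuine 0/0 indeterminate that l'Hôpital exists for. A local series expansion at the point resolves it as well; the rule is the packaged version of that step.


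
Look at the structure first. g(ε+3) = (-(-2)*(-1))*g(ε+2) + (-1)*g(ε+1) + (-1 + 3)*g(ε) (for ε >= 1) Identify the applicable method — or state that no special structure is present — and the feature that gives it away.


Technique: the characteristic-root method — the recurrence is linear and homogeneous with constant coefficients, so the ansatz r^ε turns it into a polynomial equation for r.


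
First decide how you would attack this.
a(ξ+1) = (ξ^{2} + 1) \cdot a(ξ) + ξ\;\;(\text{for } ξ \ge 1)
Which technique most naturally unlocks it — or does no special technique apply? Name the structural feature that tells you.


Verdict: a summation factor — one-term recursion with variable weight ξ^{2} + 1 is solved by product normalization, not by root-finding.


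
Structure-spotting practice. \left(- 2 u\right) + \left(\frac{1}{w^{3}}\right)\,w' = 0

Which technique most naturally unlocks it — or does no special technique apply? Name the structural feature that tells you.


Best approach: separation of variables — solved for the derivative, the right side splits multiplicatively into a function of each variable alone — divide and integrate each side. One could also solve this as an exact equation; with each coefficient in its own variable, separating is the same work with fewer steps.


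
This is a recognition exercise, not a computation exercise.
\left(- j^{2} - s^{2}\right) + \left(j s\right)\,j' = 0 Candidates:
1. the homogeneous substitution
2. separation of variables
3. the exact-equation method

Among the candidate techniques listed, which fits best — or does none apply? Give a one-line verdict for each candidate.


Method: the homogeneous substitution — the slope's numerator and denominator have matching total degree, so it depends only on j/s and the ratio substitution collapses it. Rearranged, this also fits the Bernoulli template directly; the homogeneous substitution reads the structure without the rearrangement.
- the homogeneous substitution: a fit — the right tool for this form.
- separation of variables — no division isolates the independent variable from the unknown.
- the exact-equation method: the mixed-partials test fails on this split — it is not an exact differential as presented.


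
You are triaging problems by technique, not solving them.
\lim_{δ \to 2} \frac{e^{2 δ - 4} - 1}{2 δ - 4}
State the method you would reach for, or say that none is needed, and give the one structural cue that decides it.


Method: l'Hôpital's rule (0/0) — the 0/0 form at 2 is the signature situation for l'Hôpital's rule. A first-order expansion at the point is an equally standard path; the rule packages it.


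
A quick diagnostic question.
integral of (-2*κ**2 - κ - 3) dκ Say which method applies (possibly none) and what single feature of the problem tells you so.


Verdict: no special technique — the integrand is a sum of constant multiples of powers of κ — integrate term by term.


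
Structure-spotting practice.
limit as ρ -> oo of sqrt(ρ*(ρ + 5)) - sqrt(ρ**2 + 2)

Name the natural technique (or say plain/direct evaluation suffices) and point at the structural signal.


Technique: conjugate multiplication — both pieces blow up but their difference is finite; the conjugate trick rationalizes sqrt(ρ*(ρ + 5)) - sqrt(ρ**2 + 2).


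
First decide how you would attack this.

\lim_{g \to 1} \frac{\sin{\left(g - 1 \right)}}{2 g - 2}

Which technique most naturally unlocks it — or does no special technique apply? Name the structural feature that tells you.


Method: l'Hôpital's rule (0/0) — plug in 1: top and bottom both hit zero, so differentiate each and retry. Known elementary limits would finish this too — the rule just bypasses the case analysis.


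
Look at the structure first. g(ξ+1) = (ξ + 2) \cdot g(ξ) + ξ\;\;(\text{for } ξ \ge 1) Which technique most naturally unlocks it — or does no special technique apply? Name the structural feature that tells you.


Diagnosis: a summation factor — because the multiplier ξ + 2 is index-dependent, divide through by its running product and sum the resulting differences.


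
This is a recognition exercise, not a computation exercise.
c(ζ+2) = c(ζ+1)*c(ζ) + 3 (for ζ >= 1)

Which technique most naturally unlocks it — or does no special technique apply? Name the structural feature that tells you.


Technique: no special technique — nonlinear feedback in the recursion rules out every root- or factor-based technique.


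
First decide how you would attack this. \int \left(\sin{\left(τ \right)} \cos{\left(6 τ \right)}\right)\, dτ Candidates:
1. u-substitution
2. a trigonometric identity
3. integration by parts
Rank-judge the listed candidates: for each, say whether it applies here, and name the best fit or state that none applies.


Method: a trigonometric identity — \sin{\left(τ \right)} \cos{\left(6 τ \right)} is a beat pattern — rewrite the product as a sum of single-frequency waves before integrating.
- u-substitution — no subexpression of the integrand pairs with its own derivative as a factor — individual terms may offer their own substitutions, but any change of variable covering the whole integral would have to be constructed from outside the expression.
- a trigonometric identity — yes — fits the structure here.
- integration by parts — not the fit here: there is no polynomial factor to ladder down — parts can still close the trigonometric product by recursion, though the identity rewrite is the direct route.


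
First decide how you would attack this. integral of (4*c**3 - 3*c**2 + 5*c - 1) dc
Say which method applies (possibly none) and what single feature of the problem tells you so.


Diagnosis: no special technique — the integrand is a sum of constant multiples of powers of c — integrate term by term.


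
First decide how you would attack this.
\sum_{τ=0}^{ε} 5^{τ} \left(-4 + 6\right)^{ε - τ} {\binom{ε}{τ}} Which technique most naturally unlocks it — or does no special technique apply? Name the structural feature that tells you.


Verdict: the binomial theorem — the summand is term τ of a binomial expansion in 5 and (-4 + 6); the whole sum is a single power.


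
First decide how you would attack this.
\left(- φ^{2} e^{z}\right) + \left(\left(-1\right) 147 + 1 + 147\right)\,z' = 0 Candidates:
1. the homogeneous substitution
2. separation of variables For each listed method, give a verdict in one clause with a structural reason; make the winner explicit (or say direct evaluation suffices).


Method: separation of variables — one side of the product carries the independent variable, the other the unknown — the textbook separation shape.
- the homogeneous substitution — the ratio of the variables does not determine the slope.
- separation of variables — yes, a natural case for it.


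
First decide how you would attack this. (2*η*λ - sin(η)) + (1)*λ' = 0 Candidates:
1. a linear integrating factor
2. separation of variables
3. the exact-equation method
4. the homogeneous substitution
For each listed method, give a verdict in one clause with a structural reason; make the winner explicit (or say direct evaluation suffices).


Diagnosis: a linear integrating factor — first power of λ, nonzero forcing: the integrating-factor recipe applies verbatim with p = 2*η.
- a linear integrating factor: applies; the problem has the shape this method handles.
- separation of variables — no division isolates the independent variable from the unknown.
- the exact-equation method: the mixed partial derivatives differ, so the left side is not a total differential.
- the homogeneous substitution: solved for the derivative, the right side changes under joint scaling of the two variables.


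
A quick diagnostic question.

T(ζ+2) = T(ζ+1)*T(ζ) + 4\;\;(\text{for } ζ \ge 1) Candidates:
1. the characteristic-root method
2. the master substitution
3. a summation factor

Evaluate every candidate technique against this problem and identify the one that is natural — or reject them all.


Method: no special technique — nonlinear feedback in the recursion rules out every root- or factor-based technique.
- the characteristic-root method: the recursion is nonlinear in the sequence values, so no linear-modes ansatz applies.
- the master substitution — there is no divide-the-index recursive argument.
- a summation factor: the recursion is nonlinear — outside the first-order linear family a summation factor addresses.


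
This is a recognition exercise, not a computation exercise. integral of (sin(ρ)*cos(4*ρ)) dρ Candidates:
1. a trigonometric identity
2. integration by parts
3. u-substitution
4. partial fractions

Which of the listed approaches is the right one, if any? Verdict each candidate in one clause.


Technique: a trigonometric identity — sin(ρ)*cos(4*ρ) is a beat pattern — rewrite the product as a sum of single-frequency waves before integrating.
- a trigonometric identity — yes, a natural case for it.
- integration by parts: not the natural route: no polynomial-kernel product appears — a recursive parts reduction of the trigonometric product exists, but the identity rewrite is direct.
- u-substitution: no subexpression of the integrand pairs with its own derivative as a factor — individual terms may offer their own substitutions, but any change of variable covering the whole integral would have to be constructed from outside the expression.
- partial fractions — there is no rational-function structure to decompose.


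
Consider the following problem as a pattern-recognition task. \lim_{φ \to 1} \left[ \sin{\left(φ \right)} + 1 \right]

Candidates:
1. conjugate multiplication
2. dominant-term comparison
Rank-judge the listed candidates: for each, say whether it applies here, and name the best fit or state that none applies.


Technique: no special technique — the function is continuous at 1; evaluation is itself the limit, no machinery required.
- conjugate multiplication: rationalization has no target — no divergent radical difference appears.
- dominant-term comparison — no dominant-degree comparison decides it.


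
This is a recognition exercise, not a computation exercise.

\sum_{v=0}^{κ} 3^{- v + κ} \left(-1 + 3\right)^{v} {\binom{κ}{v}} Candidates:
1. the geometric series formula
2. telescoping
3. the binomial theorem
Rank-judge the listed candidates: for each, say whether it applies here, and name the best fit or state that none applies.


Diagnosis: the binomial theorem — the summand is term v of a binomial expansion in (-1 + 3) and 3; the whole sum is a single power.
- the geometric series formula — the ratio of consecutive terms depends on the index.
- telescoping: the summand is not presented as a shifted difference — a telescoping rewrite may exist, but the displayed structure does not offer one.
- the binomial theorem: a fit — the right tool for this form.


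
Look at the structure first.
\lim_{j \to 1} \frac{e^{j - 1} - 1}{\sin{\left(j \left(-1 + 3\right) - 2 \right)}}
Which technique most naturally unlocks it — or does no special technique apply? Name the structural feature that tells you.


Technique: l'Hôpital's rule (0/0) — the 0/0 form at 1 is the signature situation for l'Hôpital's rule. A local series expansion at the point resolves it as well; the rule is the packaged version of that step.


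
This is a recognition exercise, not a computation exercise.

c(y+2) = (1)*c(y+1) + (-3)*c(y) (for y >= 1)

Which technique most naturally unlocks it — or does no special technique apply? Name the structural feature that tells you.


Method: the characteristic-root method — linear, homogeneous, constant coefficients: solutions of the form r^y exist — find the roots of the characteristic polynomial.


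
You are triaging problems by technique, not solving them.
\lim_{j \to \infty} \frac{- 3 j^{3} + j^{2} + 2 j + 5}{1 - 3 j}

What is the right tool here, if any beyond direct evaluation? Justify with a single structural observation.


Best approach: dominant-term comparison — as j grows, only the highest-degree terms matter — compare leading terms and read the limit off. Differentiating the expression as a single quotient would eventually settle it as well; matching dominant growth settles it immediately.


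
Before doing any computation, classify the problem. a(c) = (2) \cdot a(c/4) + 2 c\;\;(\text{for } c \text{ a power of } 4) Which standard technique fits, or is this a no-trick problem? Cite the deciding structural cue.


Verdict: the master substitution — treat m = log base 4 of c as the new clock: one recursion step advances m by one while c scales by 4.


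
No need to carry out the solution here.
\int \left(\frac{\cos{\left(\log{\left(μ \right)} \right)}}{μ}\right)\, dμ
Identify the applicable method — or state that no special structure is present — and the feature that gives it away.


Technique: u-substitution — collected, the integrand has one factor that is, up to a constant, the derivative of an inner expression the rest depends on — substitute for that inner expression.


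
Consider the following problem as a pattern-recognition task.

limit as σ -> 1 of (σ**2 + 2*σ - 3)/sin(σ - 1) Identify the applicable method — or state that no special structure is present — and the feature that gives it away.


Technique: l'Hôpital's rule (0/0) — the 0/0 form at 1 is the signature situation for l'Hôpital's rule. A first-order expansion at the point is an equally standard path; the rule packages it.


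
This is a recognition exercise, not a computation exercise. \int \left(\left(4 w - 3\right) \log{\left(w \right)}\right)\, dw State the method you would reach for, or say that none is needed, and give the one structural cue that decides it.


Best approach: integration by parts — the presence of \log{\left(w \right)} against a polynomial factor is the standard differentiate-the-log setup.


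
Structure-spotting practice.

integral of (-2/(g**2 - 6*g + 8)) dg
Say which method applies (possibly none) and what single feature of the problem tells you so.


Verdict: partial fractions — each factor of g**2 - 6*g + 8 owns one elementary piece of the integrand — separate them and integrate piecewise.


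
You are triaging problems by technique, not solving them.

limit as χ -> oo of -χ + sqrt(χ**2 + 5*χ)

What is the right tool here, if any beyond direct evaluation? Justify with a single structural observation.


Method: conjugate multiplication — two divergent pieces with a minus sign between them and a radical in the mix: rationalize sqrt(χ**2 + 5*χ) - χ before any limit law applies.


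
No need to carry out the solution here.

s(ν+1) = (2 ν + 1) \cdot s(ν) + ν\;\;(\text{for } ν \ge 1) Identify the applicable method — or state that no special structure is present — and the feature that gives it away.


Method: a summation factor — the coefficient 2 ν + 1 drifts with the index, so no fixed root exists; normalizing by the cumulative product telescopes it.


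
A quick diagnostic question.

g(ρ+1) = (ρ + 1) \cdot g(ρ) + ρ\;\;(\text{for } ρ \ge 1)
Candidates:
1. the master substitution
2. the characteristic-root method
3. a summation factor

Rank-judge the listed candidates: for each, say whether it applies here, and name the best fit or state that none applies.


Diagnosis: a summation factor — it is first-order linear but the coefficient ρ + 1 depends on the index, so multiply through by a summation factor to telescope it.
- the master substitution — the recursion shifts the index rather than dividing it.
- the characteristic-root method — the coefficients vary with the index, breaking the constant-coefficient structure the method needs.
- a summation factor — applies; the problem has the shape this method handles.


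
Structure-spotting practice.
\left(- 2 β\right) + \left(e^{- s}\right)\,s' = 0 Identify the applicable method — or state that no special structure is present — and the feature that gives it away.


Method: separation of variables — solved for the derivative, the right side splits multiplicatively into a function of each variable alone — divide and integrate each side. The equation is exact as it stands too — a potential function exists — though separation reads the split structure directly.


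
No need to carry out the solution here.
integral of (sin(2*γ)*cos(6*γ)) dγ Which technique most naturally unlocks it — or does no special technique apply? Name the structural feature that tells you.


Verdict: a trigonometric identity — the identity turns sin(2*γ)*cos(6*γ) into two lone cosines/sines, each trivially integrable.


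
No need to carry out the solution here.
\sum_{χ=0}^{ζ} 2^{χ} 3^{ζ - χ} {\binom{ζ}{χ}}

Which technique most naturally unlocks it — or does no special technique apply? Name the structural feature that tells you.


Verdict: the binomial theorem — {\binom{ζ}{χ}} weighting matched powers of 2 and 3 is the expanded form of (2 + 3)^ζ — fold it back up.


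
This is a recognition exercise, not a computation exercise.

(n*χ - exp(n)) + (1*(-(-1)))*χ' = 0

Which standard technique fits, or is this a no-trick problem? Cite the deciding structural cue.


Technique: a linear integrating factor — the equation is linear in χ with coefficient n; multiplying by the integrating factor exp(∫n) makes the left side a perfect derivative.


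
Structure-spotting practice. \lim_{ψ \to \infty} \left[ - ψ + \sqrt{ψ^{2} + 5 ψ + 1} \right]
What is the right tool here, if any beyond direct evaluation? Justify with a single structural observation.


Verdict: conjugate multiplication — an infinity-minus-infinity difference with a surviving radical — multiply by the conjugate to cancel the divergence.


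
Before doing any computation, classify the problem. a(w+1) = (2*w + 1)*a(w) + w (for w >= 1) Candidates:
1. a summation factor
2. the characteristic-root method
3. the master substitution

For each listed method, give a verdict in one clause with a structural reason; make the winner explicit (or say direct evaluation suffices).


Diagnosis: a summation factor — the coefficient 2*w + 1 drifts with the index, so no fixed root exists; normalizing by the cumulative product telescopes it.
- a summation factor: yes — fits the structure here.
- the characteristic-root method — the coefficients vary with the index, breaking the constant-coefficient structure the method needs.
- the master substitution: the recursion steps by a constant offset, so exponential reindexing is pointless.


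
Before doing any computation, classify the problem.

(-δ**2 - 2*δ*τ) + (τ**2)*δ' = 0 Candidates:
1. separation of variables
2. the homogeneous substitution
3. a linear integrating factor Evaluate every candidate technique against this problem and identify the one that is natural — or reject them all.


Technique: the homogeneous substitution — the slope's numerator and denominator have matching total degree, so it depends only on δ/τ and the ratio substitution collapses it. A Bernoulli rewrite works here as the equation stands — the homogeneous substitution is the more immediate reading.
- separation of variables — the two dependences are entangled, not a clean product of one-variable pieces.
- the homogeneous substitution — a fit — the right tool for this form.
- a linear integrating factor — the unknown enters nonlinearly (through a power, a denominator, or a transcendental function), which the linear integrating-factor recipe cannot absorb as-is — any repair would come from a preliminary substitution, not the factor.


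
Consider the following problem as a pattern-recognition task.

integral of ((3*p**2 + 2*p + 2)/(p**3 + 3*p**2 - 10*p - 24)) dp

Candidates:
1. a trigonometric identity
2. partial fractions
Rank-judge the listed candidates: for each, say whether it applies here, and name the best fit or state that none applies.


Technique: partial fractions — the bottom factors while the top stays lower-degree — split into simple fractions and integrate piece by piece.
- a trigonometric identity — with no trigonometric functions present, identity rewriting has no target.
- partial fractions: a fit — the right tool for this form.


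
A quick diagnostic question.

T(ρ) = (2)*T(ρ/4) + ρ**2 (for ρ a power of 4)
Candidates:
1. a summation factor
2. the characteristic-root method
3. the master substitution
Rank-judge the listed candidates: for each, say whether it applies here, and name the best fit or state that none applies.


Technique: the master substitution — treat m = log base 4 of ρ as the new clock: one recursion step advances m by one while ρ scales by 4.
- a summation factor — the recursion divides its index rather than shifting it — there is no previous-term chain for a summation factor to telescope.
- the characteristic-root method: a divided-index call is not the fixed-shift linear shape that characteristic roots solve.
- the master substitution: a fit — the right tool for this form.


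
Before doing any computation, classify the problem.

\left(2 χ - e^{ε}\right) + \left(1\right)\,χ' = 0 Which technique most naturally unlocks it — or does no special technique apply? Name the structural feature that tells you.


Diagnosis: a linear integrating factor — first power of χ, nonzero forcing: the integrating-factor recipe applies verbatim with p = 2.


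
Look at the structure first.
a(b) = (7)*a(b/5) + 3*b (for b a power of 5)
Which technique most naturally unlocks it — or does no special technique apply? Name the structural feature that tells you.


Verdict: the master substitution — the call at b/5 makes this multiplicative recursion; the master-style substitution converts it to additive.


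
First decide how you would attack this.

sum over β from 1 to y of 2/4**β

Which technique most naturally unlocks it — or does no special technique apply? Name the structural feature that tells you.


Verdict: the geometric series formula — consecutive terms stand in a fixed index-free ratio — the geometric sum formula closes it.


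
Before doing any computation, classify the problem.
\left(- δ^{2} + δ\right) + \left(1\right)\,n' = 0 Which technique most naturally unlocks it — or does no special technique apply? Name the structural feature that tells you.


Best approach: no special technique — the slope is a pure function of δ; integrate both sides and be done.


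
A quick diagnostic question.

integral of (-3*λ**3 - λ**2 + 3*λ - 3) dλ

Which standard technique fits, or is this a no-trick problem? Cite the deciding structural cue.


Verdict: no special technique — the integrand is a sum of constant multiples of powers of λ — integrate term by term.


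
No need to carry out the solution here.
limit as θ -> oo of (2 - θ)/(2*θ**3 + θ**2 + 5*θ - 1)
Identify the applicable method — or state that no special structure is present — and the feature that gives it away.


Diagnosis: dominant-term comparison — divide by the highest power of θ present: lower-order terms vanish and the dominant ratio remains. Viewed as a single quotient this is an ∞/∞ form — an at-infinity application of l'Hôpital's rule would also resolve it; comparing leading growth reads the answer without differentiating.


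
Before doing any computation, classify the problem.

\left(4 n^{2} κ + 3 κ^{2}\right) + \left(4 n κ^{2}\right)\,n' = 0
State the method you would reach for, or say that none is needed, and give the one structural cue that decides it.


Method: the exact-equation method — this form is already the differential of something: the matching mixed partials of 4 n^{2} κ + 3 κ^{2} and 4 n κ^{2} prove it.


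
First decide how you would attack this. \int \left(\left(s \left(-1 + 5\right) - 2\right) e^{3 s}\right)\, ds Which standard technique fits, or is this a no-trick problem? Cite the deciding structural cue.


Best approach: integration by parts — differentiate (s \left(-1 + 5\right) - 2), integrate e^{3 s}: each pass lowers the polynomial degree, so parts terminates.


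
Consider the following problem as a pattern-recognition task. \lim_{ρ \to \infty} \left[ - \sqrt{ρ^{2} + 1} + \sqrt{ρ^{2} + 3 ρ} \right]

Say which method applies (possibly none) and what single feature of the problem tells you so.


Diagnosis: conjugate multiplication — the ∞ − ∞ radical form is the exact trigger for the conjugate maneuver.


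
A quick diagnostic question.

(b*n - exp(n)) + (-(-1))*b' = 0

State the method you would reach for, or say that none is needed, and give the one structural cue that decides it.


Method: a linear integrating factor — first power of b, nonzero forcing: the integrating-factor recipe applies verbatim with p = n.


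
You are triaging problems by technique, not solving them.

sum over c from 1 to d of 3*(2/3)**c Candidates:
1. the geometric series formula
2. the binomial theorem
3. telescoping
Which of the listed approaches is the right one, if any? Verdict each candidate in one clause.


Verdict: the geometric series formula — consecutive terms stand in a fixed index-free ratio — the geometric sum formula closes it.
- the geometric series formula: yes, a natural case for it.
- the binomial theorem — there is no pair of bases whose matched powers would reassemble into a single binomial power.
- telescoping — in the displayed form, no term reappears at a neighboring index to cancel against.
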